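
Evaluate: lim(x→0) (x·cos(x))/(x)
This is a 0/0 indeterminate form.

Apply L'Hôpital's rule: differentiate numerator and denominator separately.
  f(x) = x·cos(x)   ⇒   f'(x) = -x·sin(x) + cos(x)
  g(x) = x   ⇒   g'(x) = 1
  lim(x→0) f'(x)/g'(x) = lim(x→0) (-x·sin(x) + cos(x))/(1)
  = 1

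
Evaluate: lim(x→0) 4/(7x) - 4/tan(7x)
This is an ∞-∞ indeterminate form.

Combine fractions or rationalize to convert ∞-∞ to 0/0 form:
  lim(x→0) 4/(7x) - 4/tan(7x) = 0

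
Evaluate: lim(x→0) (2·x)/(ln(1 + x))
This is a 0/0 indeterminate form.

Apply L'Hôpital's rule: differentiate numerator and denominator separately.
  f(x) = 2·x   ⇒   f'(x) = 2
  g(x) = ln(x + 1)   ⇒   g'(x) = 1/(x + 1)
  lim(x→0) f'(x)/g'(x) = lim(x→0) (2)/(1/(x + 1))
  = 2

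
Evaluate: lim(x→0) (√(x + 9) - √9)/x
This is a standard limit.

Factor or rationalize the expression:
  lim(x→0) (√(x + 9) - √9)/x = 1/6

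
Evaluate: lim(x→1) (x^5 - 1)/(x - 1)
This is a standard limit.

Factor or rationalize the expression:
  lim(x→1) (x^5 - 1)/(x - 1) = 5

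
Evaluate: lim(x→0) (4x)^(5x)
This is an exponential indeterminate form.

For exponential indeterminate forms, take the natural log:
  Let L = lim(x→0) (4x)^(5x)
  Then ln(L) = lim(x→0) [exponent × ln(base)]
  Evaluate using L'Hôpital or standard limits, then exponentiate.
  L = 1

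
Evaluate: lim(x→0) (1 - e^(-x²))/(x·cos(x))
This is a 0/0 indeterminate form.

Apply L'Hôpital's rule: differentiate numerator and denominator separately.
  f(x) = 1 - e^(-x^2)   ⇒   f'(x) = 2·x·e^(-x^2)
  g(x) = x·cos(x)   ⇒   g'(x) = -x·sin(x) + cos(x)
  lim(x→0) f'(x)/g'(x) = lim(x→0) (2·x·e^(-x^2))/(-x·sin(x) + cos(x))
  = 0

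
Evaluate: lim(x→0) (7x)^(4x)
This is an exponential indeterminate form.

For exponential indeterminate forms, take the natural log:
  Let L = lim(x→0) (7x)^(4x)
  Then ln(L) = lim(x→0) [exponent × ln(base)]
  Evaluate using L'Hôpital or standard limits, then exponentiate.
  L = 1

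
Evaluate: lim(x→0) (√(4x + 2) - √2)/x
This is a standard limit.

Factor or rationalize the expression:
  lim(x→0) (√(4x + 2) - √2)/x = sqrt(2)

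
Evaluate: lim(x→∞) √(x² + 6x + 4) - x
This is an ∞-∞ indeterminate form.

Combine fractions or rationalize to convert ∞-∞ to 0/0 form:
  lim(x→∞) √(x² + 6x + 4) - x = 3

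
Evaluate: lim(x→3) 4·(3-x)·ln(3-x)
This is a 0·∞ indeterminate form.

Rewrite 0·∞ as a quotient (0/0 or ∞/∞ form), then apply L'Hôpital's rule:
  lim(x→3) 4·(3-x)·ln(3-x) = 0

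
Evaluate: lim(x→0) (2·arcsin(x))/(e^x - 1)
This is a 0/0 indeterminate form.

Apply L'Hôpital's rule: differentiate numerator and denominator separately.
  f(x) = 2·asin(x)   ⇒   f'(x) = 2/sqrt(1 - x^2)
  g(x) = e^(x) - 1   ⇒   g'(x) = e^(x)
  lim(x→0) f'(x)/g'(x) = lim(x→0) (2/sqrt(1 - x^2))/(e^(x))
  = 2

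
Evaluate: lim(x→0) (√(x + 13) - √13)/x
This is a standard limit.

Factor or rationalize the expression:
  lim(x→0) (√(x + 13) - √13)/x = sqrt(13)/26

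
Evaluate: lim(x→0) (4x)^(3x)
This is an exponential indeterminate form.

For exponential indeterminate forms, take the natural log:
  Let L = lim(x→0) (4x)^(3x)
  Then ln(L) = lim(x→0) [exponent × ln(base)]
  Evaluate using L'Hôpital or standard limits, then exponentiate.
  L = 1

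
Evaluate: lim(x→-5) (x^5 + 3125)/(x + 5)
This is a standard limit.

Factor or rationalize the expression:
  lim(x→-5) (x^5 + 3125)/(x + 5) = 3125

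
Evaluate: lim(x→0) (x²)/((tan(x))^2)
This is a 0/0 indeterminate form.

Apply L'Hôpital's rule: differentiate numerator and denominator separately.
  f(x) = x^2   ⇒   f'(x) = 2·x
  g(x) = tan(x)^2   ⇒   g'(x) = (2·tan(x)^2 + 2)·tan(x)
  lim(x→0) f'(x)/g'(x) = lim(x→0) (2·x)/((2·tan(x)^2 + 2)·tan(x))
  = 1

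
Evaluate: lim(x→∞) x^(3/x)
This is an exponential indeterminate form.

For exponential indeterminate forms, take the natural log:
  Let L = lim(x→∞) x^(3/x)
  Then ln(L) = lim(x→∞) [exponent × ln(base)]
  Evaluate using L'Hôpital or standard limits, then exponentiate.
  L = 1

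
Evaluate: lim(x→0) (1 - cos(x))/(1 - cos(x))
This is a 0/0 indeterminate form.

Apply L'Hôpital's rule: differentiate numerator and denominator separately.
  f(x) = 1 - cos(x)   ⇒   f'(x) = sin(x)
  g(x) = 1 - cos(x)   ⇒   g'(x) = sin(x)
  lim(x→0) f'(x)/g'(x) = lim(x→0) (sin(x))/(sin(x))
  = 1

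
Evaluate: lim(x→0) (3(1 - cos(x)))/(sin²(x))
This is a 0/0 indeterminate form.

Apply L'Hôpital's rule: differentiate numerator and denominator separately.
  f(x) = 3 - 3·cos(x)   ⇒   f'(x) = 3·sin(x)
  g(x) = sin(x)^2   ⇒   g'(x) = 2·sin(x)·cos(x)
  lim(x→0) f'(x)/g'(x) = lim(x→0) (3·sin(x))/(2·sin(x)·cos(x))
  = 3/2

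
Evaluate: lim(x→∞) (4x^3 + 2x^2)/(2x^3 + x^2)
This is an ∞/∞ indeterminate form.

Apply L'Hôpital's rule: differentiate numerator and denominator separately.
  f(x) = 4·x^3 + 2·x^2   ⇒   f'(x) = 12·x^2 + 4·x
  g(x) = 2·x^3 + x^2   ⇒   g'(x) = 6·x^2 + 2·x
  lim(x→∞) f'(x)/g'(x) = lim(x→∞) (12·x^2 + 4·x)/(6·x^2 + 2·x)
  = 2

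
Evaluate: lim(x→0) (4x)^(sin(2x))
This is an exponential indeterminate form.

For exponential indeterminate forms, take the natural log:
  Let L = lim(x→0) (4x)^(sin(2x))
  Then ln(L) = lim(x→0) [exponent × ln(base)]
  Evaluate using L'Hôpital or standard limits, then exponentiate.
  L = 1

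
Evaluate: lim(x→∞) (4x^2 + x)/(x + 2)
This is an ∞/∞ indeterminate form.

Apply L'Hôpital's rule: differentiate numerator and denominator separately.
  f(x) = 4·x^2 + x   ⇒   f'(x) = 8·x + 1
  g(x) = x + 2   ⇒   g'(x) = 1
  lim(x→∞) f'(x)/g'(x) = lim(x→∞) (8·x + 1)/(1)
  = ∞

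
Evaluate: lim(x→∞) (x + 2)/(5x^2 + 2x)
This is an ∞/∞ indeterminate form.

Apply L'Hôpital's rule: differentiate numerator and denominator separately.
  f(x) = x + 2   ⇒   f'(x) = 1
  g(x) = 5·x^2 + 2·x   ⇒   g'(x) = 10·x + 2
  lim(x→∞) f'(x)/g'(x) = lim(x→∞) (1)/(10·x + 2)
  = 0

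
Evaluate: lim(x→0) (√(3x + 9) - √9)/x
This is a standard limit.

Factor or rationalize the expression:
  lim(x→0) (√(3x + 9) - √9)/x = 1/2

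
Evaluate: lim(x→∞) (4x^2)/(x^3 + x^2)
This is an ∞/∞ indeterminate form.

Apply L'Hôpital's rule: differentiate numerator and denominator separately.
  f(x) = 4·x^2   ⇒   f'(x) = 8·x
  g(x) = x^3 + x^2   ⇒   g'(x) = 3·x^2 + 2·x
  lim(x→∞) f'(x)/g'(x) = lim(x→∞) (8·x)/(3·x^2 + 2·x)
  = 0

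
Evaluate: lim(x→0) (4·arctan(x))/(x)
This is a 0/0 indeterminate form.

Apply L'Hôpital's rule: differentiate numerator and denominator separately.
  f(x) = 4·atan(x)   ⇒   f'(x) = 4/(x^2 + 1)
  g(x) = x   ⇒   g'(x) = 1
  lim(x→0) f'(x)/g'(x) = lim(x→0) (4/(x^2 + 1))/(1)
  = 4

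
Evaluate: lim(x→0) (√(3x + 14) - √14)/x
This is a standard limit.

Factor or rationalize the expression:
  lim(x→0) (√(3x + 14) - √14)/x = 3·sqrt(14)/28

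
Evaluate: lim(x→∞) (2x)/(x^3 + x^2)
This is an ∞/∞ indeterminate form.

Apply L'Hôpital's rule: differentiate numerator and denominator separately.
  f(x) = 2·x   ⇒   f'(x) = 2
  g(x) = x^3 + x^2   ⇒   g'(x) = 3·x^2 + 2·x
  lim(x→∞) f'(x)/g'(x) = lim(x→∞) (2)/(3·x^2 + 2·x)
  = 0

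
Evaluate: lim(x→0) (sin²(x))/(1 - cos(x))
This is a 0/0 indeterminate form.

Apply L'Hôpital's rule: differentiate numerator and denominator separately.
  f(x) = sin(x)^2   ⇒   f'(x) = 2·sin(x)·cos(x)
  g(x) = 1 - cos(x)   ⇒   g'(x) = sin(x)
  lim(x→0) f'(x)/g'(x) = lim(x→0) (2·sin(x)·cos(x))/(sin(x))
  = 2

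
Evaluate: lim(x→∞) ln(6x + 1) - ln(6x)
This is an ∞-∞ indeterminate form.

Combine fractions or rationalize to convert ∞-∞ to 0/0 form:
  lim(x→∞) ln(6x + 1) - ln(6x) = 0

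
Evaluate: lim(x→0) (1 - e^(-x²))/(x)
This is a 0/0 indeterminate form.

Apply L'Hôpital's rule: differentiate numerator and denominator separately.
  f(x) = 1 - e^(-x^2)   ⇒   f'(x) = 2·x·e^(-x^2)
  g(x) = x   ⇒   g'(x) = 1
  lim(x→0) f'(x)/g'(x) = lim(x→0) (2·x·e^(-x^2))/(1)
  = 0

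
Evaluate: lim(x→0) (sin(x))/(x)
This is a 0/0 indeterminate form.

Apply L'Hôpital's rule: differentiate numerator and denominator separately.
  f(x) = sin(x)   ⇒   f'(x) = cos(x)
  g(x) = x   ⇒   g'(x) = 1
  lim(x→0) f'(x)/g'(x) = lim(x→0) (cos(x))/(1)
  = 1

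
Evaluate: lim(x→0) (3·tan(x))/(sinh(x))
This is a 0/0 indeterminate form.

Apply L'Hôpital's rule: differentiate numerator and denominator separately.
  f(x) = 3·tan(x)   ⇒   f'(x) = 3·tan(x)^2 + 3
  g(x) = sinh(x)   ⇒   g'(x) = cosh(x)
  lim(x→0) f'(x)/g'(x) = lim(x→0) (3·tan(x)^2 + 3)/(cosh(x))
  = 3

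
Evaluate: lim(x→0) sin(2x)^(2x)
This is an exponential indeterminate form.

For exponential indeterminate forms, take the natural log:
  Let L = lim(x→0) sin(2x)^(2x)
  Then ln(L) = lim(x→0) [exponent × ln(base)]
  Evaluate using L'Hôpital or standard limits, then exponentiate.
  L = 1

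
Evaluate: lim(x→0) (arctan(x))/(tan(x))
This is a 0/0 indeterminate form.

Apply L'Hôpital's rule: differentiate numerator and denominator separately.
  f(x) = atan(x)   ⇒   f'(x) = 1/(x^2 + 1)
  g(x) = tan(x)   ⇒   g'(x) = tan(x)^2 + 1
  lim(x→0) f'(x)/g'(x) = lim(x→0) (1/(x^2 + 1))/(tan(x)^2 + 1)
  = 1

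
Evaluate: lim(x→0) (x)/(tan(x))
This is a 0/0 indeterminate form.

Apply L'Hôpital's rule: differentiate numerator and denominator separately.
  f(x) = x   ⇒   f'(x) = 1
  g(x) = tan(x)   ⇒   g'(x) = tan(x)^2 + 1
  lim(x→0) f'(x)/g'(x) = lim(x→0) (1)/(tan(x)^2 + 1)
  = 1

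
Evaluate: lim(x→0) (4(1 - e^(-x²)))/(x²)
This is a 0/0 indeterminate form.

Apply L'Hôpital's rule: differentiate numerator and denominator separately.
  f(x) = 4 - 4·e^(-x^2)   ⇒   f'(x) = 8·x·e^(-x^2)
  g(x) = x^2   ⇒   g'(x) = 2·x
  lim(x→0) f'(x)/g'(x) = lim(x→0) (8·x·e^(-x^2))/(2·x)
  = 4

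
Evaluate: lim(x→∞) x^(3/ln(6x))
This is an exponential indeterminate form.

For exponential indeterminate forms, take the natural log:
  Let L = lim(x→∞) x^(3/ln(6x))
  Then ln(L) = lim(x→∞) [exponent × ln(base)]
  Evaluate using L'Hôpital or standard limits, then exponentiate.
  L = e^(3)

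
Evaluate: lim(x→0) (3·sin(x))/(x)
This is a 0/0 indeterminate form.

Apply L'Hôpital's rule: differentiate numerator and denominator separately.
  f(x) = 3·sin(x)   ⇒   f'(x) = 3·cos(x)
  g(x) = x   ⇒   g'(x) = 1
  lim(x→0) f'(x)/g'(x) = lim(x→0) (3·cos(x))/(1)
  = 3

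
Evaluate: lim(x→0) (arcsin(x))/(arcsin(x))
This is a 0/0 indeterminate form.

Apply L'Hôpital's rule: differentiate numerator and denominator separately.
  f(x) = asin(x)   ⇒   f'(x) = 1/sqrt(1 - x^2)
  g(x) = asin(x)   ⇒   g'(x) = 1/sqrt(1 - x^2)
  lim(x→0) f'(x)/g'(x) = lim(x→0) (1/sqrt(1 - x^2))/(1/sqrt(1 - x^2))
  = 1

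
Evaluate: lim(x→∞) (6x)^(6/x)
This is an exponential indeterminate form.

For exponential indeterminate forms, take the natural log:
  Let L = lim(x→∞) (6x)^(6/x)
  Then ln(L) = lim(x→∞) [exponent × ln(base)]
  Evaluate using L'Hôpital or standard limits, then exponentiate.
  L = 1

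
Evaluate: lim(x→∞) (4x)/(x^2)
This is an ∞/∞ indeterminate form.

Apply L'Hôpital's rule: differentiate numerator and denominator separately.
  f(x) = 4·x   ⇒   f'(x) = 4
  g(x) = x^2   ⇒   g'(x) = 2·x
  lim(x→∞) f'(x)/g'(x) = lim(x→∞) (4)/(2·x)
  = 0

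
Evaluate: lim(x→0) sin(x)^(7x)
This is an exponential indeterminate form.

For exponential indeterminate forms, take the natural log:
  Let L = lim(x→0) sin(x)^(7x)
  Then ln(L) = lim(x→0) [exponent × ln(base)]
  Evaluate using L'Hôpital or standard limits, then exponentiate.
  L = 1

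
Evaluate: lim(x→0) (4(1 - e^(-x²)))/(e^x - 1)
This is a 0/0 indeterminate form.

Apply L'Hôpital's rule: differentiate numerator and denominator separately.
  f(x) = 4 - 4·e^(-x^2)   ⇒   f'(x) = 8·x·e^(-x^2)
  g(x) = e^(x) - 1   ⇒   g'(x) = e^(x)
  lim(x→0) f'(x)/g'(x) = lim(x→0) (8·x·e^(-x^2))/(e^(x))
  = 0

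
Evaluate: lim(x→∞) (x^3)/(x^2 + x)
This is an ∞/∞ indeterminate form.

Apply L'Hôpital's rule: differentiate numerator and denominator separately.
  f(x) = x^3   ⇒   f'(x) = 3·x^2
  g(x) = x^2 + x   ⇒   g'(x) = 2·x + 1
  lim(x→∞) f'(x)/g'(x) = lim(x→∞) (3·x^2)/(2·x + 1)
  = ∞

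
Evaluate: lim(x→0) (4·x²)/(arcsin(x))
This is a 0/0 indeterminate form.

Apply L'Hôpital's rule: differentiate numerator and denominator separately.
  f(x) = 4·x^2   ⇒   f'(x) = 8·x
  g(x) = asin(x)   ⇒   g'(x) = 1/sqrt(1 - x^2)
  lim(x→0) f'(x)/g'(x) = lim(x→0) (8·x)/(1/sqrt(1 - x^2))
  = 0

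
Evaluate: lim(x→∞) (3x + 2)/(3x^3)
This is an ∞/∞ indeterminate form.

Apply L'Hôpital's rule: differentiate numerator and denominator separately.
  f(x) = 3·x + 2   ⇒   f'(x) = 3
  g(x) = 3·x^3   ⇒   g'(x) = 9·x^2
  lim(x→∞) f'(x)/g'(x) = lim(x→∞) (3)/(9·x^2)
  = 0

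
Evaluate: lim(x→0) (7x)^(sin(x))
This is an exponential indeterminate form.

For exponential indeterminate forms, take the natural log:
  Let L = lim(x→0) (7x)^(sin(x))
  Then ln(L) = lim(x→0) [exponent × ln(base)]
  Evaluate using L'Hôpital or standard limits, then exponentiate.
  L = 1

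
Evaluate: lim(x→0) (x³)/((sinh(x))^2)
This is a 0/0 indeterminate form.

Apply L'Hôpital's rule: differentiate numerator and denominator separately.
  f(x) = x^3   ⇒   f'(x) = 3·x^2
  g(x) = sinh(x)^2   ⇒   g'(x) = 2·sinh(x)·cosh(x)
  lim(x→0) f'(x)/g'(x) = lim(x→0) (3·x^2)/(2·sinh(x)·cosh(x))
  = 0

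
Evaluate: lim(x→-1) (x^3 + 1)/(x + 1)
This is a standard limit.

Factor or rationalize the expression:
  lim(x→-1) (x^3 + 1)/(x + 1) = 3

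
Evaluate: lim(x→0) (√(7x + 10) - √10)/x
This is a standard limit.

Factor or rationalize the expression:
  lim(x→0) (√(7x + 10) - √10)/x = 7·sqrt(10)/20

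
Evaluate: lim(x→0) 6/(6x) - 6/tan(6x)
This is an ∞-∞ indeterminate form.

Combine fractions or rationalize to convert ∞-∞ to 0/0 form:
  lim(x→0) 6/(6x) - 6/tan(6x) = 0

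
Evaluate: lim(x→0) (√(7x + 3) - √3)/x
This is a standard limit.

Factor or rationalize the expression:
  lim(x→0) (√(7x + 3) - √3)/x = 7·sqrt(3)/6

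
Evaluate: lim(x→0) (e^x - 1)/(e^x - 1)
This is a 0/0 indeterminate form.

Apply L'Hôpital's rule: differentiate numerator and denominator separately.
  f(x) = e^(x) - 1   ⇒   f'(x) = e^(x)
  g(x) = e^(x) - 1   ⇒   g'(x) = e^(x)
  lim(x→0) f'(x)/g'(x) = lim(x→0) (e^(x))/(e^(x))
  = 1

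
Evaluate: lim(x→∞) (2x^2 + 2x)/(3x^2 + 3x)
This is an ∞/∞ indeterminate form.

Apply L'Hôpital's rule: differentiate numerator and denominator separately.
  f(x) = 2·x^2 + 2·x   ⇒   f'(x) = 4·x + 2
  g(x) = 3·x^2 + 3·x   ⇒   g'(x) = 6·x + 3
  lim(x→∞) f'(x)/g'(x) = lim(x→∞) (4·x + 2)/(6·x + 3)
  = 2/3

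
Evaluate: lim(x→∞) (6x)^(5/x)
This is an exponential indeterminate form.

For exponential indeterminate forms, take the natural log:
  Let L = lim(x→∞) (6x)^(5/x)
  Then ln(L) = lim(x→∞) [exponent × ln(base)]
  Evaluate using L'Hôpital or standard limits, then exponentiate.
  L = 1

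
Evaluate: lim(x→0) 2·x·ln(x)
This is a 0·∞ indeterminate form.

Rewrite 0·∞ as a quotient (0/0 or ∞/∞ form), then apply L'Hôpital's rule:
  lim(x→0) 2·x·ln(x) = 0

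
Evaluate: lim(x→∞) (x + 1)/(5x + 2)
This is an ∞/∞ indeterminate form.

Apply L'Hôpital's rule: differentiate numerator and denominator separately.
  f(x) = x + 1   ⇒   f'(x) = 1
  g(x) = 5·x + 2   ⇒   g'(x) = 5
  lim(x→∞) f'(x)/g'(x) = lim(x→∞) (1)/(5)
  = 1/5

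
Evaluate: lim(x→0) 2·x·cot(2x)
This is a 0·∞ indeterminate form.

Rewrite 0·∞ as a quotient (0/0 or ∞/∞ form), then apply L'Hôpital's rule:
  lim(x→0) 2·x·cot(2x) = 1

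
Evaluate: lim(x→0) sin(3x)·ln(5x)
This is a 0·∞ indeterminate form.

Rewrite 0·∞ as a quotient (0/0 or ∞/∞ form), then apply L'Hôpital's rule:
  lim(x→0) sin(3x)·ln(5x) = 0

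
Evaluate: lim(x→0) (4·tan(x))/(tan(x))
This is a 0/0 indeterminate form.

Apply L'Hôpital's rule: differentiate numerator and denominator separately.
  f(x) = 4·tan(x)   ⇒   f'(x) = 4·tan(x)^2 + 4
  g(x) = tan(x)   ⇒   g'(x) = tan(x)^2 + 1
  lim(x→0) f'(x)/g'(x) = lim(x→0) (4·tan(x)^2 + 4)/(tan(x)^2 + 1)
  = 4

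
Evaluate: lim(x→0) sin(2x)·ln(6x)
This is a 0·∞ indeterminate form.

Rewrite 0·∞ as a quotient (0/0 or ∞/∞ form), then apply L'Hôpital's rule:
  lim(x→0) sin(2x)·ln(6x) = 0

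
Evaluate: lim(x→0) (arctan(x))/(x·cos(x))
This is a 0/0 indeterminate form.

Apply L'Hôpital's rule: differentiate numerator and denominator separately.
  f(x) = atan(x)   ⇒   f'(x) = 1/(x^2 + 1)
  g(x) = x·cos(x)   ⇒   g'(x) = -x·sin(x) + cos(x)
  lim(x→0) f'(x)/g'(x) = lim(x→0) (1/(x^2 + 1))/(-x·sin(x) + cos(x))
  = 1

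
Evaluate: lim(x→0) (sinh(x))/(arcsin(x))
This is a 0/0 indeterminate form.

Apply L'Hôpital's rule: differentiate numerator and denominator separately.
  f(x) = sinh(x)   ⇒   f'(x) = cosh(x)
  g(x) = asin(x)   ⇒   g'(x) = 1/sqrt(1 - x^2)
  lim(x→0) f'(x)/g'(x) = lim(x→0) (cosh(x))/(1/sqrt(1 - x^2))
  = 1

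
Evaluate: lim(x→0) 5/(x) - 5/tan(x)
This is an ∞-∞ indeterminate form.

Combine fractions or rationalize to convert ∞-∞ to 0/0 form:
  lim(x→0) 5/(x) - 5/tan(x) = 0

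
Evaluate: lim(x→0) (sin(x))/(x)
This is a 0/0 indeterminate form.

Apply L'Hôpital's rule: differentiate numerator and denominator separately.
  f(x) = sin(x)   ⇒   f'(x) = cos(x)
  g(x) = x   ⇒   g'(x) = 1
  lim(x→0) f'(x)/g'(x) = lim(x→0) (cos(x))/(1)
  = 1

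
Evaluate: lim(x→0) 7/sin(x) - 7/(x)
This is an ∞-∞ indeterminate form.

Combine fractions or rationalize to convert ∞-∞ to 0/0 form:
  lim(x→0) 7/sin(x) - 7/(x) = 0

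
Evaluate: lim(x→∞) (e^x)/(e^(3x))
This is an ∞/∞ indeterminate form.

Apply L'Hôpital's rule: differentiate numerator and denominator separately.
  f(x) = e^(x)   ⇒   f'(x) = e^(x)
  g(x) = e^(3·x)   ⇒   g'(x) = 3·e^(3·x)
  lim(x→∞) f'(x)/g'(x) = lim(x→∞) (e^(x))/(3·e^(3·x))
  = 0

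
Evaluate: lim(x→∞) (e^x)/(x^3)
This is an ∞/∞ indeterminate form.

Apply L'Hôpital's rule: differentiate numerator and denominator separately.
  f(x) = e^(x)   ⇒   f'(x) = e^(x)
  g(x) = x^3   ⇒   g'(x) = 3·x^2
  lim(x→∞) f'(x)/g'(x) = lim(x→∞) (e^(x))/(3·x^2)
  = ∞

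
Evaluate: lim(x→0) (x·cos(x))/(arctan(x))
This is a 0/0 indeterminate form.

Apply L'Hôpital's rule: differentiate numerator and denominator separately.
  f(x) = x·cos(x)   ⇒   f'(x) = -x·sin(x) + cos(x)
  g(x) = atan(x)   ⇒   g'(x) = 1/(x^2 + 1)
  lim(x→0) f'(x)/g'(x) = lim(x→0) (-x·sin(x) + cos(x))/(1/(x^2 + 1))
  = 1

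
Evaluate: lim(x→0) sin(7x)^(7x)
This is an exponential indeterminate form.

For exponential indeterminate forms, take the natural log:
  Let L = lim(x→0) sin(7x)^(7x)
  Then ln(L) = lim(x→0) [exponent × ln(base)]
  Evaluate using L'Hôpital or standard limits, then exponentiate.
  L = 1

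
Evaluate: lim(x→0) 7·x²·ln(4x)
This is a 0·∞ indeterminate form.

Rewrite 0·∞ as a quotient (0/0 or ∞/∞ form), then apply L'Hôpital's rule:
  lim(x→0) 7·x²·ln(4x) = 0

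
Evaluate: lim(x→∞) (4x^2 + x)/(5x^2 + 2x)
This is an ∞/∞ indeterminate form.

Apply L'Hôpital's rule: differentiate numerator and denominator separately.
  f(x) = 4·x^2 + x   ⇒   f'(x) = 8·x + 1
  g(x) = 5·x^2 + 2·x   ⇒   g'(x) = 10·x + 2
  lim(x→∞) f'(x)/g'(x) = lim(x→∞) (8·x + 1)/(10·x + 2)
  = 4/5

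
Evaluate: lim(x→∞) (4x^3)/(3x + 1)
This is an ∞/∞ indeterminate form.

Apply L'Hôpital's rule: differentiate numerator and denominator separately.
  f(x) = 4·x^3   ⇒   f'(x) = 12·x^2
  g(x) = 3·x + 1   ⇒   g'(x) = 3
  lim(x→∞) f'(x)/g'(x) = lim(x→∞) (12·x^2)/(3)
  = ∞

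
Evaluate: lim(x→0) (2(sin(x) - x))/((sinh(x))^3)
This is a 0/0 indeterminate form.

Apply L'Hôpital's rule: differentiate numerator and denominator separately.
  f(x) = -2·x + 2·sin(x)   ⇒   f'(x) = 2·cos(x) - 2
  g(x) = sinh(x)^3   ⇒   g'(x) = 3·sinh(x)^2·cosh(x)
  lim(x→0) f'(x)/g'(x) = lim(x→0) (2·cos(x) - 2)/(3·sinh(x)^2·cosh(x))
  = -1/3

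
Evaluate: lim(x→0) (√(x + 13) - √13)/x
This is a standard limit.

Factor or rationalize the expression:
  lim(x→0) (√(x + 13) - √13)/x = sqrt(13)/26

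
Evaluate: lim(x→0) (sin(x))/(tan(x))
This is a 0/0 indeterminate form.

Apply L'Hôpital's rule: differentiate numerator and denominator separately.
  f(x) = sin(x)   ⇒   f'(x) = cos(x)
  g(x) = tan(x)   ⇒   g'(x) = tan(x)^2 + 1
  lim(x→0) f'(x)/g'(x) = lim(x→0) (cos(x))/(tan(x)^2 + 1)
  = 1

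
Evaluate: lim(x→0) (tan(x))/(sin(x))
This is a 0/0 indeterminate form.

Apply L'Hôpital's rule: differentiate numerator and denominator separately.
  f(x) = tan(x)   ⇒   f'(x) = tan(x)^2 + 1
  g(x) = sin(x)   ⇒   g'(x) = cos(x)
  lim(x→0) f'(x)/g'(x) = lim(x→0) (tan(x)^2 + 1)/(cos(x))
  = 1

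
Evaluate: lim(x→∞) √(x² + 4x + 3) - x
This is an ∞-∞ indeterminate form.

Combine fractions or rationalize to convert ∞-∞ to 0/0 form:
  lim(x→∞) √(x² + 4x + 3) - x = 2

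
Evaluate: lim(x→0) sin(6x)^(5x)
This is an exponential indeterminate form.

For exponential indeterminate forms, take the natural log:
  Let L = lim(x→0) sin(6x)^(5x)
  Then ln(L) = lim(x→0) [exponent × ln(base)]
  Evaluate using L'Hôpital or standard limits, then exponentiate.
  L = 1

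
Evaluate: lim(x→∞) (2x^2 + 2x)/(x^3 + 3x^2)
This is an ∞/∞ indeterminate form.

Apply L'Hôpital's rule: differentiate numerator and denominator separately.
  f(x) = 2·x^2 + 2·x   ⇒   f'(x) = 4·x + 2
  g(x) = x^3 + 3·x^2   ⇒   g'(x) = 3·x^2 + 6·x
  lim(x→∞) f'(x)/g'(x) = lim(x→∞) (4·x + 2)/(3·x^2 + 6·x)
  = 0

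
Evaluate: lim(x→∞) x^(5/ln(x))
This is an exponential indeterminate form.

For exponential indeterminate forms, take the natural log:
  Let L = lim(x→∞) x^(5/ln(x))
  Then ln(L) = lim(x→∞) [exponent × ln(base)]
  Evaluate using L'Hôpital or standard limits, then exponentiate.
  L = e^(5)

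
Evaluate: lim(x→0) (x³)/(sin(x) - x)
This is a 0/0 indeterminate form.

Apply L'Hôpital's rule: differentiate numerator and denominator separately.
  f(x) = x^3   ⇒   f'(x) = 3·x^2
  g(x) = -x + sin(x)   ⇒   g'(x) = cos(x) - 1
  lim(x→0) f'(x)/g'(x) = lim(x→0) (3·x^2)/(cos(x) - 1)
  = -6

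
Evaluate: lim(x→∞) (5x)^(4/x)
This is an exponential indeterminate form.

For exponential indeterminate forms, take the natural log:
  Let L = lim(x→∞) (5x)^(4/x)
  Then ln(L) = lim(x→∞) [exponent × ln(base)]
  Evaluate using L'Hôpital or standard limits, then exponentiate.
  L = 1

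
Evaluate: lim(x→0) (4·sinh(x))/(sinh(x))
This is a 0/0 indeterminate form.

Apply L'Hôpital's rule: differentiate numerator and denominator separately.
  f(x) = 4·sinh(x)   ⇒   f'(x) = 4·cosh(x)
  g(x) = sinh(x)   ⇒   g'(x) = cosh(x)
  lim(x→0) f'(x)/g'(x) = lim(x→0) (4·cosh(x))/(cosh(x))
  = 4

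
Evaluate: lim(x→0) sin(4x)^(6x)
This is an exponential indeterminate form.

For exponential indeterminate forms, take the natural log:
  Let L = lim(x→0) sin(4x)^(6x)
  Then ln(L) = lim(x→0) [exponent × ln(base)]
  Evaluate using L'Hôpital or standard limits, then exponentiate.
  L = 1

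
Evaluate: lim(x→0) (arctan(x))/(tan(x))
This is a 0/0 indeterminate form.

Apply L'Hôpital's rule: differentiate numerator and denominator separately.
  f(x) = atan(x)   ⇒   f'(x) = 1/(x^2 + 1)
  g(x) = tan(x)   ⇒   g'(x) = tan(x)^2 + 1
  lim(x→0) f'(x)/g'(x) = lim(x→0) (1/(x^2 + 1))/(tan(x)^2 + 1)
  = 1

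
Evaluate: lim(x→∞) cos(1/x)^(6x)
This is an exponential indeterminate form.

For exponential indeterminate forms, take the natural log:
  Let L = lim(x→∞) cos(1/x)^(6x)
  Then ln(L) = lim(x→∞) [exponent × ln(base)]
  Evaluate using L'Hôpital or standard limits, then exponentiate.
  L = 1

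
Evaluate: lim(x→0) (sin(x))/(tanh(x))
This is a 0/0 indeterminate form.

Apply L'Hôpital's rule: differentiate numerator and denominator separately.
  f(x) = sin(x)   ⇒   f'(x) = cos(x)
  g(x) = tanh(x)   ⇒   g'(x) = 1 - tanh(x)^2
  lim(x→0) f'(x)/g'(x) = lim(x→0) (cos(x))/(1 - tanh(x)^2)
  = 1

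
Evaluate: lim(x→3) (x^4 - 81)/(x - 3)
This is a standard limit.

Factor or rationalize the expression:
  lim(x→3) (x^4 - 81)/(x - 3) = 108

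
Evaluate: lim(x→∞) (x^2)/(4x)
This is an ∞/∞ indeterminate form.

Apply L'Hôpital's rule: differentiate numerator and denominator separately.
  f(x) = x^2   ⇒   f'(x) = 2·x
  g(x) = 4·x   ⇒   g'(x) = 4
  lim(x→∞) f'(x)/g'(x) = lim(x→∞) (2·x)/(4)
  = ∞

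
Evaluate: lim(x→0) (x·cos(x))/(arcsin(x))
This is a 0/0 indeterminate form.

Apply L'Hôpital's rule: differentiate numerator and denominator separately.
  f(x) = x·cos(x)   ⇒   f'(x) = -x·sin(x) + cos(x)
  g(x) = asin(x)   ⇒   g'(x) = 1/sqrt(1 - x^2)
  lim(x→0) f'(x)/g'(x) = lim(x→0) (-x·sin(x) + cos(x))/(1/sqrt(1 - x^2))
  = 1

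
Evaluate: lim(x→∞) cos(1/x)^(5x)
This is an exponential indeterminate form.

For exponential indeterminate forms, take the natural log:
  Let L = lim(x→∞) cos(1/x)^(5x)
  Then ln(L) = lim(x→∞) [exponent × ln(base)]
  Evaluate using L'Hôpital or standard limits, then exponentiate.
  L = 1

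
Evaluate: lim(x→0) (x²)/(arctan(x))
This is a 0/0 indeterminate form.

Apply L'Hôpital's rule: differentiate numerator and denominator separately.
  f(x) = x^2   ⇒   f'(x) = 2·x
  g(x) = atan(x)   ⇒   g'(x) = 1/(x^2 + 1)
  lim(x→0) f'(x)/g'(x) = lim(x→0) (2·x)/(1/(x^2 + 1))
  = 0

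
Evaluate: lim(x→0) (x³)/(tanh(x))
This is a 0/0 indeterminate form.

Apply L'Hôpital's rule: differentiate numerator and denominator separately.
  f(x) = x^3   ⇒   f'(x) = 3·x^2
  g(x) = tanh(x)   ⇒   g'(x) = 1 - tanh(x)^2
  lim(x→0) f'(x)/g'(x) = lim(x→0) (3·x^2)/(1 - tanh(x)^2)
  = 0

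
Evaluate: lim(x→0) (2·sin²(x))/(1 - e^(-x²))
This is a 0/0 indeterminate form.

Apply L'Hôpital's rule: differentiate numerator and denominator separately.
  f(x) = 2·sin(x)^2   ⇒   f'(x) = 4·sin(x)·cos(x)
  g(x) = 1 - e^(-x^2)   ⇒   g'(x) = 2·x·e^(-x^2)
  lim(x→0) f'(x)/g'(x) = lim(x→0) (4·sin(x)·cos(x))/(2·x·e^(-x^2))
  = 2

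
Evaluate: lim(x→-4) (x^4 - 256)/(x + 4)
This is a standard limit.

Factor or rationalize the expression:
  lim(x→-4) (x^4 - 256)/(x + 4) = -256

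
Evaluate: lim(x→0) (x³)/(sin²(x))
This is a 0/0 indeterminate form.

Apply L'Hôpital's rule: differentiate numerator and denominator separately.
  f(x) = x^3   ⇒   f'(x) = 3·x^2
  g(x) = sin(x)^2   ⇒   g'(x) = 2·sin(x)·cos(x)
  lim(x→0) f'(x)/g'(x) = lim(x→0) (3·x^2)/(2·sin(x)·cos(x))
  = 0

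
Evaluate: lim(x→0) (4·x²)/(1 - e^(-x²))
This is a 0/0 indeterminate form.

Apply L'Hôpital's rule: differentiate numerator and denominator separately.
  f(x) = 4·x^2   ⇒   f'(x) = 8·x
  g(x) = 1 - e^(-x^2)   ⇒   g'(x) = 2·x·e^(-x^2)
  lim(x→0) f'(x)/g'(x) = lim(x→0) (8·x)/(2·x·e^(-x^2))
  = 4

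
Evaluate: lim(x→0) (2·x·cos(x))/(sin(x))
This is a 0/0 indeterminate form.

Apply L'Hôpital's rule: differentiate numerator and denominator separately.
  f(x) = 2·x·cos(x)   ⇒   f'(x) = -2·x·sin(x) + 2·cos(x)
  g(x) = sin(x)   ⇒   g'(x) = cos(x)
  lim(x→0) f'(x)/g'(x) = lim(x→0) (-2·x·sin(x) + 2·cos(x))/(cos(x))
  = 2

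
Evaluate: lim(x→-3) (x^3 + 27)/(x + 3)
This is a standard limit.

Factor or rationalize the expression:
  lim(x→-3) (x^3 + 27)/(x + 3) = 27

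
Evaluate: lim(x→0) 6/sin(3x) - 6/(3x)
This is an ∞-∞ indeterminate form.

Combine fractions or rationalize to convert ∞-∞ to 0/0 form:
  lim(x→0) 6/sin(3x) - 6/(3x) = 0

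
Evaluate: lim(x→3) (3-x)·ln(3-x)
This is a 0·∞ indeterminate form.

Rewrite 0·∞ as a quotient (0/0 or ∞/∞ form), then apply L'Hôpital's rule:
  lim(x→3) (3-x)·ln(3-x) = 0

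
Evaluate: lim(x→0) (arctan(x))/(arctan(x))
This is a 0/0 indeterminate form.

Apply L'Hôpital's rule: differentiate numerator and denominator separately.
  f(x) = atan(x)   ⇒   f'(x) = 1/(x^2 + 1)
  g(x) = atan(x)   ⇒   g'(x) = 1/(x^2 + 1)
  lim(x→0) f'(x)/g'(x) = lim(x→0) (1/(x^2 + 1))/(1/(x^2 + 1))
  = 1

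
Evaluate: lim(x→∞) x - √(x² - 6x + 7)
This is an ∞-∞ indeterminate form.

Combine fractions or rationalize to convert ∞-∞ to 0/0 form:
  lim(x→∞) x - √(x² - 6x + 7) = 3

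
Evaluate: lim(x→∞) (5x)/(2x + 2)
This is an ∞/∞ indeterminate form.

Apply L'Hôpital's rule: differentiate numerator and denominator separately.
  f(x) = 5·x   ⇒   f'(x) = 5
  g(x) = 2·x + 2   ⇒   g'(x) = 2
  lim(x→∞) f'(x)/g'(x) = lim(x→∞) (5)/(2)
  = 5/2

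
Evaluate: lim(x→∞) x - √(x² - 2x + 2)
This is an ∞-∞ indeterminate form.

Combine fractions or rationalize to convert ∞-∞ to 0/0 form:
  lim(x→∞) x - √(x² - 2x + 2) = 1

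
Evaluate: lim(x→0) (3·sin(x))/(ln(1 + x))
This is a 0/0 indeterminate form.

Apply L'Hôpital's rule: differentiate numerator and denominator separately.
  f(x) = 3·sin(x)   ⇒   f'(x) = 3·cos(x)
  g(x) = ln(x + 1)   ⇒   g'(x) = 1/(x + 1)
  lim(x→0) f'(x)/g'(x) = lim(x→0) (3·cos(x))/(1/(x + 1))
  = 3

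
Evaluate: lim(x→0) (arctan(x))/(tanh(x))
This is a 0/0 indeterminate form.

Apply L'Hôpital's rule: differentiate numerator and denominator separately.
  f(x) = atan(x)   ⇒   f'(x) = 1/(x^2 + 1)
  g(x) = tanh(x)   ⇒   g'(x) = 1 - tanh(x)^2
  lim(x→0) f'(x)/g'(x) = lim(x→0) (1/(x^2 + 1))/(1 - tanh(x)^2)
  = 1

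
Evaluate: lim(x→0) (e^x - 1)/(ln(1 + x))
This is a 0/0 indeterminate form.

Apply L'Hôpital's rule: differentiate numerator and denominator separately.
  f(x) = e^(x) - 1   ⇒   f'(x) = e^(x)
  g(x) = ln(x + 1)   ⇒   g'(x) = 1/(x + 1)
  lim(x→0) f'(x)/g'(x) = lim(x→0) (e^(x))/(1/(x + 1))
  = 1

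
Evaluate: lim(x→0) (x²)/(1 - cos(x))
This is a 0/0 indeterminate form.

Apply L'Hôpital's rule: differentiate numerator and denominator separately.
  f(x) = x^2   ⇒   f'(x) = 2·x
  g(x) = 1 - cos(x)   ⇒   g'(x) = sin(x)
  lim(x→0) f'(x)/g'(x) = lim(x→0) (2·x)/(sin(x))
  = 2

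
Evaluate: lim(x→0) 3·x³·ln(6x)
This is a 0·∞ indeterminate form.

Rewrite 0·∞ as a quotient (0/0 or ∞/∞ form), then apply L'Hôpital's rule:
  lim(x→0) 3·x³·ln(6x) = 0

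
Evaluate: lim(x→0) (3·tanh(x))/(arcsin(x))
This is a 0/0 indeterminate form.

Apply L'Hôpital's rule: differentiate numerator and denominator separately.
  f(x) = 3·tanh(x)   ⇒   f'(x) = 3 - 3·tanh(x)^2
  g(x) = asin(x)   ⇒   g'(x) = 1/sqrt(1 - x^2)
  lim(x→0) f'(x)/g'(x) = lim(x→0) (3 - 3·tanh(x)^2)/(1/sqrt(1 - x^2))
  = 3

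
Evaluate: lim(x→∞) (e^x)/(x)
This is an ∞/∞ indeterminate form.

Apply L'Hôpital's rule: differentiate numerator and denominator separately.
  f(x) = e^(x)   ⇒   f'(x) = e^(x)
  g(x) = x   ⇒   g'(x) = 1
  lim(x→∞) f'(x)/g'(x) = lim(x→∞) (e^(x))/(1)
  = ∞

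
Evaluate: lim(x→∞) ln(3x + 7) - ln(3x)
This is an ∞-∞ indeterminate form.

Combine fractions or rationalize to convert ∞-∞ to 0/0 form:
  lim(x→∞) ln(3x + 7) - ln(3x) = 0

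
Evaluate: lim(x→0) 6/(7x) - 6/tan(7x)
This is an ∞-∞ indeterminate form.

Combine fractions or rationalize to convert ∞-∞ to 0/0 form:
  lim(x→0) 6/(7x) - 6/tan(7x) = 0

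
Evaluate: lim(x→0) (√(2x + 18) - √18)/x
This is a standard limit.

Factor or rationalize the expression:
  lim(x→0) (√(2x + 18) - √18)/x = sqrt(2)/6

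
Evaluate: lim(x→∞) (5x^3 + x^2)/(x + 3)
This is an ∞/∞ indeterminate form.

Apply L'Hôpital's rule: differentiate numerator and denominator separately.
  f(x) = 5·x^3 + x^2   ⇒   f'(x) = 15·x^2 + 2·x
  g(x) = x + 3   ⇒   g'(x) = 1
  lim(x→∞) f'(x)/g'(x) = lim(x→∞) (15·x^2 + 2·x)/(1)
  = ∞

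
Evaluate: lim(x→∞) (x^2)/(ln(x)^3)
This is an ∞/∞ indeterminate form.

Apply L'Hôpital's rule: differentiate numerator and denominator separately.
  f(x) = x^2   ⇒   f'(x) = 2·x
  g(x) = ln(x)^3   ⇒   g'(x) = 3·ln(x)^2/x
  lim(x→∞) f'(x)/g'(x) = lim(x→∞) (2·x)/(3·ln(x)^2/x)
  = ∞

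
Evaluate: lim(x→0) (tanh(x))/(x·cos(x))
This is a 0/0 indeterminate form.

Apply L'Hôpital's rule: differentiate numerator and denominator separately.
  f(x) = tanh(x)   ⇒   f'(x) = 1 - tanh(x)^2
  g(x) = x·cos(x)   ⇒   g'(x) = -x·sin(x) + cos(x)
  lim(x→0) f'(x)/g'(x) = lim(x→0) (1 - tanh(x)^2)/(-x·sin(x) + cos(x))
  = 1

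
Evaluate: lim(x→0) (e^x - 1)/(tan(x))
This is a 0/0 indeterminate form.

Apply L'Hôpital's rule: differentiate numerator and denominator separately.
  f(x) = e^(x) - 1   ⇒   f'(x) = e^(x)
  g(x) = tan(x)   ⇒   g'(x) = tan(x)^2 + 1
  lim(x→0) f'(x)/g'(x) = lim(x→0) (e^(x))/(tan(x)^2 + 1)
  = 1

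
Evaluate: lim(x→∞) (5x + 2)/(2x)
This is an ∞/∞ indeterminate form.

Apply L'Hôpital's rule: differentiate numerator and denominator separately.
  f(x) = 5·x + 2   ⇒   f'(x) = 5
  g(x) = 2·x   ⇒   g'(x) = 2
  lim(x→∞) f'(x)/g'(x) = lim(x→∞) (5)/(2)
  = 5/2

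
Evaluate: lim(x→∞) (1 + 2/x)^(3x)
This is an exponential indeterminate form.

For exponential indeterminate forms, take the natural log:
  Let L = lim(x→∞) (1 + 2/x)^(3x)
  Then ln(L) = lim(x→∞) [exponent × ln(base)]
  Evaluate using L'Hôpital or standard limits, then exponentiate.
  L = e^(6)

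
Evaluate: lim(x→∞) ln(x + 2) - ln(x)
This is an ∞-∞ indeterminate form.

Combine fractions or rationalize to convert ∞-∞ to 0/0 form:
  lim(x→∞) ln(x + 2) - ln(x) = 0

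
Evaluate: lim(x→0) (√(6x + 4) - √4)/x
This is a standard limit.

Factor or rationalize the expression:
  lim(x→0) (√(6x + 4) - √4)/x = 3/2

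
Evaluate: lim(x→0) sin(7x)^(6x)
This is an exponential indeterminate form.

For exponential indeterminate forms, take the natural log:
  Let L = lim(x→0) sin(7x)^(6x)
  Then ln(L) = lim(x→0) [exponent × ln(base)]
  Evaluate using L'Hôpital or standard limits, then exponentiate.
  L = 1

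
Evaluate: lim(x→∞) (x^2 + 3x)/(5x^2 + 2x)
This is an ∞/∞ indeterminate form.

Apply L'Hôpital's rule: differentiate numerator and denominator separately.
  f(x) = x^2 + 3·x   ⇒   f'(x) = 2·x + 3
  g(x) = 5·x^2 + 2·x   ⇒   g'(x) = 10·x + 2
  lim(x→∞) f'(x)/g'(x) = lim(x→∞) (2·x + 3)/(10·x + 2)
  = 1/5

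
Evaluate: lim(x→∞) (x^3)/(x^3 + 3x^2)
This is an ∞/∞ indeterminate form.

Apply L'Hôpital's rule: differentiate numerator and denominator separately.
  f(x) = x^3   ⇒   f'(x) = 3·x^2
  g(x) = x^3 + 3·x^2   ⇒   g'(x) = 3·x^2 + 6·x
  lim(x→∞) f'(x)/g'(x) = lim(x→∞) (3·x^2)/(3·x^2 + 6·x)
  = 1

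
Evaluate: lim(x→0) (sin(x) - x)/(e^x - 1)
This is a 0/0 indeterminate form.

Apply L'Hôpital's rule: differentiate numerator and denominator separately.
  f(x) = -x + sin(x)   ⇒   f'(x) = cos(x) - 1
  g(x) = e^(x) - 1   ⇒   g'(x) = e^(x)
  lim(x→0) f'(x)/g'(x) = lim(x→0) (cos(x) - 1)/(e^(x))
  = 0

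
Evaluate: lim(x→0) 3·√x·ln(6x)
This is a 0·∞ indeterminate form.

Rewrite 0·∞ as a quotient (0/0 or ∞/∞ form), then apply L'Hôpital's rule:
  lim(x→0) 3·√x·ln(6x) = 0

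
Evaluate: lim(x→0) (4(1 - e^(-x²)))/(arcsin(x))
This is a 0/0 indeterminate form.

Apply L'Hôpital's rule: differentiate numerator and denominator separately.
  f(x) = 4 - 4·e^(-x^2)   ⇒   f'(x) = 8·x·e^(-x^2)
  g(x) = asin(x)   ⇒   g'(x) = 1/sqrt(1 - x^2)
  lim(x→0) f'(x)/g'(x) = lim(x→0) (8·x·e^(-x^2))/(1/sqrt(1 - x^2))
  = 0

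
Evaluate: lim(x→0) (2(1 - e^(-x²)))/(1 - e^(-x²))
This is a 0/0 indeterminate form.

Apply L'Hôpital's rule: differentiate numerator and denominator separately.
  f(x) = 2 - 2·e^(-x^2)   ⇒   f'(x) = 4·x·e^(-x^2)
  g(x) = 1 - e^(-x^2)   ⇒   g'(x) = 2·x·e^(-x^2)
  lim(x→0) f'(x)/g'(x) = lim(x→0) (4·x·e^(-x^2))/(2·x·e^(-x^2))
  = 2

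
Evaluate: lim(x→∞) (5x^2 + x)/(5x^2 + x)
This is an ∞/∞ indeterminate form.

Apply L'Hôpital's rule: differentiate numerator and denominator separately.
  f(x) = 5·x^2 + x   ⇒   f'(x) = 10·x + 1
  g(x) = 5·x^2 + x   ⇒   g'(x) = 10·x + 1
  lim(x→∞) f'(x)/g'(x) = lim(x→∞) (10·x + 1)/(10·x + 1)
  = 1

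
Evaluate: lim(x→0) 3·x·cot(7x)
This is a 0·∞ indeterminate form.

Rewrite 0·∞ as a quotient (0/0 or ∞/∞ form), then apply L'Hôpital's rule:
  lim(x→0) 3·x·cot(7x) = 3/7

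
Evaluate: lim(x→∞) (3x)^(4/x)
This is an exponential indeterminate form.

For exponential indeterminate forms, take the natural log:
  Let L = lim(x→∞) (3x)^(4/x)
  Then ln(L) = lim(x→∞) [exponent × ln(base)]
  Evaluate using L'Hôpital or standard limits, then exponentiate.
  L = 1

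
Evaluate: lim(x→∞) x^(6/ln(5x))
This is an exponential indeterminate form.

For exponential indeterminate forms, take the natural log:
  Let L = lim(x→∞) x^(6/ln(5x))
  Then ln(L) = lim(x→∞) [exponent × ln(base)]
  Evaluate using L'Hôpital or standard limits, then exponentiate.
  L = e^(6)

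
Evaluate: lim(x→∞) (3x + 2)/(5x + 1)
This is an ∞/∞ indeterminate form.

Apply L'Hôpital's rule: differentiate numerator and denominator separately.
  f(x) = 3·x + 2   ⇒   f'(x) = 3
  g(x) = 5·x + 1   ⇒   g'(x) = 5
  lim(x→∞) f'(x)/g'(x) = lim(x→∞) (3)/(5)
  = 3/5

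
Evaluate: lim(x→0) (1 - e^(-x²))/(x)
This is a 0/0 indeterminate form.

Apply L'Hôpital's rule: differentiate numerator and denominator separately.
  f(x) = 1 - e^(-x^2)   ⇒   f'(x) = 2·x·e^(-x^2)
  g(x) = x   ⇒   g'(x) = 1
  lim(x→0) f'(x)/g'(x) = lim(x→0) (2·x·e^(-x^2))/(1)
  = 0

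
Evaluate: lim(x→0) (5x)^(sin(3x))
This is an exponential indeterminate form.

For exponential indeterminate forms, take the natural log:
  Let L = lim(x→0) (5x)^(sin(3x))
  Then ln(L) = lim(x→0) [exponent × ln(base)]
  Evaluate using L'Hôpital or standard limits, then exponentiate.
  L = 1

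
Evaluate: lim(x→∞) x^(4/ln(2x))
This is an exponential indeterminate form.

For exponential indeterminate forms, take the natural log:
  Let L = lim(x→∞) x^(4/ln(2x))
  Then ln(L) = lim(x→∞) [exponent × ln(base)]
  Evaluate using L'Hôpital or standard limits, then exponentiate.
  L = e^(4)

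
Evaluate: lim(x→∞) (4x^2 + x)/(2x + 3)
This is an ∞/∞ indeterminate form.

Apply L'Hôpital's rule: differentiate numerator and denominator separately.
  f(x) = 4·x^2 + x   ⇒   f'(x) = 8·x + 1
  g(x) = 2·x + 3   ⇒   g'(x) = 2
  lim(x→∞) f'(x)/g'(x) = lim(x→∞) (8·x + 1)/(2)
  = ∞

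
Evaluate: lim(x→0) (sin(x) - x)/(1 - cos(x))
This is a 0/0 indeterminate form.

Apply L'Hôpital's rule: differentiate numerator and denominator separately.
  f(x) = -x + sin(x)   ⇒   f'(x) = cos(x) - 1
  g(x) = 1 - cos(x)   ⇒   g'(x) = sin(x)
  lim(x→0) f'(x)/g'(x) = lim(x→0) (cos(x) - 1)/(sin(x))
  = 0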